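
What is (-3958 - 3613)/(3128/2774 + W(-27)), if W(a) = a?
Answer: 10500977/35885 ≈ 292.63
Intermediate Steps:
(-3958 - 3613)/(3128/2774 + W(-27)) = (-3958 - 3613)/(3128/2774 - 27) = -7571/(3128*(1/2774) - 27) = -7571/(1564/1387 - 27) = -7571/(-35885/1387) = -7571*(-1387/35885) = 10500977/35885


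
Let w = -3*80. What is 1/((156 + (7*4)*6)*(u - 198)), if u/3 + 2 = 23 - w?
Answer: 1/189540 ≈ 5.2759e-6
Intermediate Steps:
w = -240
u = 783 (u = -6 + 3*(23 - 1*(-240)) = -6 + 3*(23 + 240) = -6 + 3*263 = -6 + 789 = 783)
1/((156 + (7*4)*6)*(u - 198)) = 1/((156 + (7*4)*6)*(783 - 198)) = 1/((156 + 28*6)*585) = 1/((156 + 168)*585) = 1/(324*585) = 1/189540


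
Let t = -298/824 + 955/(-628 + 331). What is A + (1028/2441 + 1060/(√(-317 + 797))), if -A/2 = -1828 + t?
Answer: 547137630401/149345262 + 53*√30/6 ≈ 3712.0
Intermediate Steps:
t = -437713/122364 (t = -298*1/824 + 955/(-297) = -149/412 + 955*(-1/297) = -149/412 - 955/297 = -437713/122364 ≈ -3.5771)
A = 224119105/61182 (A = -2*(-1828 - 437713/122364) = -2*(-224119105/122364) = 224119105/61182 ≈ 3663.2)
A + (1028/2441 + 1060/(√(-317 + 797))) = 224119105/61182 + (1028/2441 + 1060/(√(-317 + 797))) = 224119105/61182 + (1028*(1/2441) + 1060/(√480)) = 224119105/61182 + (1028/2441 + 1060/((4*√30))) = 224119105/61182 + (1028/2441 + 1060*(√30/120)) = 224119105/61182 + (1028/2441 + 53*√30/6) = 547137630401/149345262 + 53*√30/6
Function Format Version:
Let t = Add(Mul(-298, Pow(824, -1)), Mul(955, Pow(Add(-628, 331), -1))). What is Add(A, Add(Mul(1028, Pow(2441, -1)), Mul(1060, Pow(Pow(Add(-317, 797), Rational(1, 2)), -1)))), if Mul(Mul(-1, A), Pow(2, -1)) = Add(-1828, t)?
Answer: Add(Rational(547137630401, 149345262), Mul(Rational(53, 6), Pow(30, Rational(1, 2)))) ≈ 3712.0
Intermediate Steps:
t = Rational(-437713, 122364) (t = Add(Mul(-298, Rational(1, 824)), Mul(955, Pow(-297, -1))) = Add(Rational(-149, 412), Mul(955, Rational(-1, 297))) = Add(Rational(-149, 412), Rational(-955, 297)) = Rational(-437713, 122364) ≈ -3.5771)
A = Rational(224119105, 61182) (A = Mul(-2, Add(-1828, Rational(-437713, 122364))) = Mul(-2, Rational(-224119105, 122364)) = Rational(224119105, 61182) ≈ 3663.2)
Add(A, Add(Mul(1028, Pow(2441, -1)), Mul(1060, Pow(Pow(Add(-317, 797), Rational(1, 2)), -1)))) = Add(Rational(224119105, 61182), Add(Mul(1028, Pow(2441, -1)), Mul(1060, Pow(Pow(Add(-317, 797), Rational(1, 2)), -1)))) = Add(Rational(224119105, 61182), Add(Mul(1028, Rational(1, 2441)), Mul(1060, Pow(Pow(480, Rational(1, 2)), -1)))) = Add(Rational(224119105, 61182), Add(Rational(1028, 2441), Mul(1060, Pow(Mul(4, Pow(30, Rational(1, 2))), -1)))) = Add(Rational(224119105, 61182), Add(Rational(1028, 2441), Mul(1060, Mul(Rational(1, 120), Pow(30, Rational(1, 2)))))) = Add(Rational(224119105, 61182), Add(Rational(1028, 2441), Mul(Rational(53, 6), Pow(30, Rational(1, 2))))) = Add(Rational(547137630401, 149345262), Mul(Rational(53, 6), Pow(30, Rational(1, 2))))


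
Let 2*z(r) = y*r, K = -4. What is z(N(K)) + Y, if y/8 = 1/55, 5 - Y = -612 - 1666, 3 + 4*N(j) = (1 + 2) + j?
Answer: 125561/55 ≈ 2282.9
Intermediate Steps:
N(j) = j/4 (N(j) = -¾ + ((1 + 2) + j)/4 = -¾ + (3 + j)/4 = -¾ + (¾ + j/4) = j/4)
Y = 2283 (Y = 5 - (-612 - 1666) = 5 - 1*(-2278) = 5 + 2278 = 2283)
y = 8/55 ≈ 0.14545
z(r) = 4*r/55 (z(r) = (8*r/55)/2 = 4*r/55)
z(N(K)) + Y = 4*((¼)*(-4))/55 + 2283 = (4/55)*(-1) + 2283 = -4/55 + 2283 = 125561/55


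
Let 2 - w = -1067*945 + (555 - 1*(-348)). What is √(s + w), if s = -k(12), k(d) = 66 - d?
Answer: 16*√3935 ≈ 1003.7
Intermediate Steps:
s = -54 (s = -(66 - 1*12) = -(66 - 12) = -1*54 = -54)
w = 1007414 (w = 2 - (-1067*945 + (555 - 1*(-348))) = 2 - (-1008315 + (555 + 348)) = 2 - (-1008315 + 903) = 2 - 1*(-1007412) = 2 + 1007412 = 1007414)
√(s + w) = √(-54 + 1007414) = √1007360 = 16*√3935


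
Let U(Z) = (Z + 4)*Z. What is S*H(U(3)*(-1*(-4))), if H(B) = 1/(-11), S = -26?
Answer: 26/11 ≈ 2.3636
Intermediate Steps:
U(Z) = Z*(4 + Z) (U(Z) = (4 + Z)*Z = Z*(4 + Z))
H(B) = -1/11
S*H(U(3)*(-1*(-4))) = -26*(-1/11) = 26/11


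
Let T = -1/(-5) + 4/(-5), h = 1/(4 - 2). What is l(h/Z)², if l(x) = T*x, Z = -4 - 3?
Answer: 9/4900 ≈ 0.0018367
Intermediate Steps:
Z = -7
h = ½ (h = 1/2 = ½ ≈ 0.50000)
T = -⅗ (T = -1*(-⅕) + 4*(-⅕) = ⅕ - ⅘ = -⅗ ≈ -0.60000)
l(x) = -3*x/5
l(h/Z)² = (-3/(10*(-7)))² = (-3*(-1)/(10*7))² = (-⅗*(-1/14))² = (3/70)² = 9/4900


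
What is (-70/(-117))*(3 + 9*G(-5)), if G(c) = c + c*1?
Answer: -2030/39 ≈ -52.051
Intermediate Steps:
G(c) = 2*c (G(c) = c + c = 2*c)
(-70/(-117))*(3 + 9*G(-5)) = (-70/(-117))*(3 + 9*(2*(-5))) = (-70*(-1/117))*(3 + 9*(-10)) = 70*(3 - 90)/117 = (70/117)*(-87) = -2030/39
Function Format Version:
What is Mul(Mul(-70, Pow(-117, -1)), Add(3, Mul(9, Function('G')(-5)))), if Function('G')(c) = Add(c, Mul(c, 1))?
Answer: Rational(-2030, 39) ≈ -52.051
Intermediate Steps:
Function('G')(c) = Mul(2, c) (Function('G')(c) = Add(c, c) = Mul(2, c))
Mul(Mul(-70, Pow(-117, -1)), Add(3, Mul(9, Function('G')(-5)))) = Mul(Mul(-70, Pow(-117, -1)), Add(3, Mul(9, Mul(2, -5)))) = Mul(Mul(-70, Rational(-1, 117)), Add(3, Mul(9, -10))) = Mul(Rational(70, 117), Add(3, -90)) = Mul(Rational(70, 117), -87) = Rational(-2030, 39)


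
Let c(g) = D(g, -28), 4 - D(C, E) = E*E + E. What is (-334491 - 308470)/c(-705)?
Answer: 642961/752 ≈ 855.00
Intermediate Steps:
D(C, E) = 4 - E - E² (D(C, E) = 4 - (E*E + E) = 4 - (E² + E) = 4 - (E + E²) = 4 + (-E - E²) = 4 - E - E²)
c(g) = -752 (c(g) = 4 - 1*(-28) - 1*(-28)² = 4 + 28 - 1*784 = 4 + 28 - 784 = -752)
(-334491 - 308470)/c(-705) = (-334491 - 308470)/(-752) = -642961*(-1/752) = 642961/752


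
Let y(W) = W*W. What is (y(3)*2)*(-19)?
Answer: -342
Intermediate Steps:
y(W) = W²
(y(3)*2)*(-19) = (3²*2)*(-19) = (9*2)*(-19) = 18*(-19) = -342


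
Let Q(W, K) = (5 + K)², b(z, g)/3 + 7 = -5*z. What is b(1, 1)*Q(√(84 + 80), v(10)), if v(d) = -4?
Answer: -36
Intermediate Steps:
b(z, g) = -21 - 15*z (b(z, g) = -21 + 3*(-5*z) = -21 - 15*z)
b(1, 1)*Q(√(84 + 80), v(10)) = (-21 - 15*1)*(5 - 4)² = (-21 - 15)*1² = -36*1 = -36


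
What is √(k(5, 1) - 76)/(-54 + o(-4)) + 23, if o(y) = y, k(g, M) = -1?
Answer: 23 - I*√77/58 ≈ 23.0 - 0.15129*I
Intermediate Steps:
√(k(5, 1) - 76)/(-54 + o(-4)) + 23 = √(-1 - 76)/(-54 - 4) + 23 = √(-77)/(-58) + 23 = -I*√77/58 + 23 = 23 - I*√77/58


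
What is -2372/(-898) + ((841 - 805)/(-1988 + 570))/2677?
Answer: 2251011616/852198857 ≈ 2.6414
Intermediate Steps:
-2372/(-898) + ((841 - 805)/(-1988 + 570))/2677 = -2372*(-1/898) + (36/(-1418))*(1/2677) = 1186/449 + (36*(-1/1418))*(1/2677) = 1186/449 - 18/709*1/2677 = 1186/449 - 18/1897993 = 2251011616/852198857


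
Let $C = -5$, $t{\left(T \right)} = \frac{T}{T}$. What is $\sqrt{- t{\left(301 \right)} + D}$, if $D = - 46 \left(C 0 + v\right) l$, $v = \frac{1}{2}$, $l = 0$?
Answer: $i \approx 1.0 i$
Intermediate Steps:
$v = \frac{1}{2} \approx 0.5$
$t{\left(T \right)} = 1$
$D = 0$ ($D = - 46 \left(\left(-5\right) 0 + \frac{1}{2}\right) 0 = - 46 \left(0 + \frac{1}{2}\right) 0 = \left(-46\right) \frac{1}{2} \cdot 0 = \left(-23\right) 0 = 0$)
$\sqrt{- t{\left(301 \right)} + D} = \sqrt{\left(-1\right) 1 + 0} = \sqrt{-1 + 0} = \sqrt{-1} = i$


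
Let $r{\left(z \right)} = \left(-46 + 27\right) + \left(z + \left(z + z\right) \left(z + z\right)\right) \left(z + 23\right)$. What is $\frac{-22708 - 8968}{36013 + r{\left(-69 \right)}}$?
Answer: $\frac{7919}{209214} \approx 0.037851$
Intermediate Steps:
$r{\left(z \right)} = -19 + \left(23 + z\right) \left(z + 4 z^{2}\right)$ ($r{\left(z \right)} = -19 + \left(z + 2 z 2 z\right) \left(23 + z\right) = -19 + \left(z + 4 z^{2}\right) \left(23 + z\right) = -19 + \left(23 + z\right) \left(z + 4 z^{2}\right)$)
$\frac{-22708 - 8968}{36013 + r{\left(-69 \right)}} = \frac{-22708 - 8968}{36013 + \left(-19 + 4 \left(-69\right)^{3} + 23 \left(-69\right) + 93 \left(-69\right)^{2}\right)} = - \frac{31676}{36013 + \left(-19 + 4 \left(-328509\right) - 1587 + 93 \cdot 4761\right)} = - \frac{31676}{36013 - 872869} = - \frac{31676}{-836856} = \left(-31676\right) \left(- \frac{1}{836856}\right) = \frac{7919}{209214}$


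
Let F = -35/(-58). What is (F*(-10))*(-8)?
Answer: 1400/29 ≈ 48.276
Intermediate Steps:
F = 35/58 (F = -35*(-1/58) = 35/58 ≈ 0.60345)
(F*(-10))*(-8) = ((35/58)*(-10))*(-8) = -175/29*(-8) = 1400/29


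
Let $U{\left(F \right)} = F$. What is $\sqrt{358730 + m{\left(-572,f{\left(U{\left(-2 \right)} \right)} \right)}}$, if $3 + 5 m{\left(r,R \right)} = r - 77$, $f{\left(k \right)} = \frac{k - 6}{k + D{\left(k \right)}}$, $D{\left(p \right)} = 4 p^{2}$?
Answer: $\frac{3 \sqrt{996110}}{5} \approx 598.83$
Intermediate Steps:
$f{\left(k \right)} = \frac{-6 + k}{k + 4 k^{2}}$ ($f{\left(k \right)} = \frac{k - 6}{k + 4 k^{2}} = \frac{-6 + k}{k + 4 k^{2}}$)
$m{\left(r,R \right)} = -16 + \frac{r}{5}$ ($m{\left(r,R \right)} = - \frac{3}{5} + \frac{r - 77}{5} = - \frac{3}{5} + \frac{-77 + r}{5} = - \frac{3}{5} + \left(- \frac{77}{5} + \frac{r}{5}\right) = -16 + \frac{r}{5}$)
$\sqrt{358730 + m{\left(-572,f{\left(U{\left(-2 \right)} \right)} \right)}} = \sqrt{358730 + \left(-16 + \frac{1}{5} \left(-572\right)\right)} = \sqrt{358730 - \frac{652}{5}} = \sqrt{\frac{1792998}{5}} = \frac{3 \sqrt{996110}}{5}$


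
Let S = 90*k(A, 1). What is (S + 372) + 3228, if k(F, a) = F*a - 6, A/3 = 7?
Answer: 4950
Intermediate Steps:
A = 21 (A = 3*7 = 21)
k(F, a) = -6 + F*a
S = 1350 (S = 90*(-6 + 21*1) = 90*(-6 + 21) = 90*15 = 1350)
(S + 372) + 3228 = (1350 + 372) + 3228 = 1722 + 3228 = 4950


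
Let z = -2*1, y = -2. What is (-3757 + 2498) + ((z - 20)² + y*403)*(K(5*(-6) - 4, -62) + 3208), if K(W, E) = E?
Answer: -1014271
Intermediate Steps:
z = -2
(-3757 + 2498) + ((z - 20)² + y*403)*(K(5*(-6) - 4, -62) + 3208) = (-3757 + 2498) + ((-2 - 20)² - 2*403)*(-62 + 3208) = -1259 + ((-22)² - 806)*3146 = -1259 + (484 - 806)*3146 = -1259 - 322*3146 = -1259 - 1013012 = -1014271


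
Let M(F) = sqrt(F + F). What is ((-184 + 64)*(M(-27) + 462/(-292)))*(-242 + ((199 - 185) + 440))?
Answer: 2938320/73 - 76320*I*sqrt(6) ≈ 40251.0 - 1.8695e+5*I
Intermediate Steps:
M(F) = sqrt(2)*sqrt(F) (M(F) = sqrt(2*F) = sqrt(2)*sqrt(F))
((-184 + 64)*(M(-27) + 462/(-292)))*(-242 + ((199 - 185) + 440)) = ((-184 + 64)*(sqrt(2)*sqrt(-27) + 462/(-292)))*(-242 + ((199 - 185) + 440)) = (-120*(sqrt(2)*(3*I*sqrt(3)) + 462*(-1/292)))*(-242 + (14 + 440)) = (-120*(3*I*sqrt(6) - 231/146))*(-242 + 454) = -120*(-231/146 + 3*I*sqrt(6))*212 = (13860/73 - 360*I*sqrt(6))*212 = 2938320/73 - 76320*I*sqrt(6)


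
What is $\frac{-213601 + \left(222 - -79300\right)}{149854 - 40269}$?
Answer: $- \frac{134079}{109585} \approx -1.2235$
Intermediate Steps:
$\frac{-213601 + \left(222 - -79300\right)}{149854 - 40269} = \frac{-213601 + \left(222 + 79300\right)}{109585} = \left(-213601 + 79522\right) \frac{1}{109585} = \left(-134079\right) \frac{1}{109585} = - \frac{134079}{109585}$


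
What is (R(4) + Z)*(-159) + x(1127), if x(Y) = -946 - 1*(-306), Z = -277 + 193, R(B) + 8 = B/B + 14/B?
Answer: 26545/2 ≈ 13273.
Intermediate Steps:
R(B) = -7 + 14/B (R(B) = -8 + (B/B + 14/B) = -8 + (1 + 14/B) = -7 + 14/B)
Z = -84
x(Y) = -640 (x(Y) = -946 + 306 = -640)
(R(4) + Z)*(-159) + x(1127) = ((-7 + 14/4) - 84)*(-159) - 640 = ((-7 + 14*(¼)) - 84)*(-159) - 640 = ((-7 + 7/2) - 84)*(-159) - 640 = (-7/2 - 84)*(-159) - 640 = -175/2*(-159) - 640 = 27825/2 - 640 = 26545/2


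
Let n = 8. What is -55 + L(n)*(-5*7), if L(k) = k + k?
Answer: -615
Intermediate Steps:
L(k) = 2*k
-55 + L(n)*(-5*7) = -55 + (2*8)*(-5*7) = -55 + 16*(-35) = -55 - 560 = -615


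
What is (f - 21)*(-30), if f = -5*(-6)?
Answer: -270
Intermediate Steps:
f = 30
(f - 21)*(-30) = (30 - 21)*(-30) = 9*(-30) = -270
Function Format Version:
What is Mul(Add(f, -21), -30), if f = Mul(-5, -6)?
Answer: -270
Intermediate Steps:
f = 30
Mul(Add(f, -21), -30) = Mul(Add(30, -21), -30) = Mul(9, -30) = -270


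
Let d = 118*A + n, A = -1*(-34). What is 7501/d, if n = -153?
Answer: 7501/3859 ≈ 1.9438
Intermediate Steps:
A = 34
d = 3859 (d = 118*34 - 153 = 4012 - 153 = 3859)
7501/d = 7501/3859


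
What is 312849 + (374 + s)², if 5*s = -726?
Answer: 9129961/25 ≈ 3.6520e+5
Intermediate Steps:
s = -726/5 (s = (⅕)*(-726) = -726/5 ≈ -145.20)
312849 + (374 + s)² = 312849 + (374 - 726/5)² = 312849 + (1144/5)² = 312849 + 1308736/25 = 9129961/25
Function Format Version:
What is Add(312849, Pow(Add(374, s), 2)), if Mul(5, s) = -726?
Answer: Rational(9129961, 25) ≈ 3.6520e+5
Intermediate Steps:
s = Rational(-726, 5) (s = Mul(Rational(1, 5), -726) = Rational(-726, 5) ≈ -145.20)
Add(312849, Pow(Add(374, s), 2)) = Add(312849, Pow(Add(374, Rational(-726, 5)), 2)) = Add(312849, Pow(Rational(1144, 5), 2)) = Add(312849, Rational(1308736, 25)) = Rational(9129961, 25)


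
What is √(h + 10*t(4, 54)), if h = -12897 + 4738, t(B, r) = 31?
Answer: I*√7849 ≈ 88.595*I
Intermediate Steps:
h = -8159
√(h + 10*t(4, 54)) = √(-8159 + 10*31) = √(-8159 + 310) = √(-7849) = I*√7849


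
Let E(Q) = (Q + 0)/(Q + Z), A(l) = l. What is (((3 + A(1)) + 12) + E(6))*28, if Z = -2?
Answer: 490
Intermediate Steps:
E(Q) = Q/(-2 + Q) (E(Q) = (Q + 0)/(Q - 2) = Q/(-2 + Q))
(((3 + A(1)) + 12) + E(6))*28 = (((3 + 1) + 12) + 6/(-2 + 6))*28 = ((4 + 12) + 6/4)*28 = (16 + 6*(1/4))*28 = (16 + 3/2)*28 = (35/2)*28 = 490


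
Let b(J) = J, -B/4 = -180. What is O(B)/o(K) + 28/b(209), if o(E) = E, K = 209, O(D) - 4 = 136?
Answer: 168/209 ≈ 0.80383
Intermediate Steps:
B = 720 (B = -4*(-180) = 720)
O(D) = 140 (O(D) = 4 + 136 = 140)
O(B)/o(K) + 28/b(209) = 140/209 + 28/209 = 168/209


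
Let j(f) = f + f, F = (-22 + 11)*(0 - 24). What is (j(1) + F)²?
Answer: 70756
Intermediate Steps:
F = 264 (F = -11*(-24) = 264)
j(f) = 2*f
(j(1) + F)² = (2*1 + 264)² = (2 + 264)² = 266² = 70756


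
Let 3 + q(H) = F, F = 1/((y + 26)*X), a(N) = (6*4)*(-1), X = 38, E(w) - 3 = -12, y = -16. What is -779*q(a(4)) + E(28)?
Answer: 46519/20 ≈ 2325.9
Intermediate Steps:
E(w) = -9 (E(w) = 3 - 12 = -9)
a(N) = -24 (a(N) = 24*(-1) = -24)
F = 1/380 (F = 1/((-16 + 26)*38) = (1/38)/10 = (⅒)*(1/38) = 1/380 ≈ 0.0026316)
q(H) = -1139/380 (q(H) = -3 + 1/380 = -1139/380)
-779*q(a(4)) + E(28) = -779*(-1139/380) - 9 = 46699/20 - 9 = 46519/20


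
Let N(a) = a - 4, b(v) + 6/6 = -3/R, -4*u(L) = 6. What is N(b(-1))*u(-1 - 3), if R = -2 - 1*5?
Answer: 48/7 ≈ 6.8571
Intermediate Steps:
u(L) = -3/2 (u(L) = -1/4*6 = -3/2)
R = -7 (R = -2 - 5 = -7)
b(v) = -4/7 (b(v) = -1 - 3/(-7) = -1 - 3*(-1/7) = -1 + 3/7 = -4/7)
N(a) = -4 + a
N(b(-1))*u(-1 - 3) = (-4 - 4/7)*(-3/2) = -32/7*(-3/2) = 48/7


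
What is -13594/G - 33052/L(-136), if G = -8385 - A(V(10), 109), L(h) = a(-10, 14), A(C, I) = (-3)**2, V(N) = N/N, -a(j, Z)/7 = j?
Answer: -69121727/146895 ≈ -470.55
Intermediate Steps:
a(j, Z) = -7*j
V(N) = 1
A(C, I) = 9
L(h) = 70 (L(h) = -7*(-10) = 70)
G = -8394 (G = -8385 - 1*9 = -8385 - 9 = -8394)
-13594/G - 33052/L(-136) = -13594/(-8394) - 33052/70 = -13594*(-1/8394) - 33052*1/70 = 6797/4197 - 16526/35 = -69121727/146895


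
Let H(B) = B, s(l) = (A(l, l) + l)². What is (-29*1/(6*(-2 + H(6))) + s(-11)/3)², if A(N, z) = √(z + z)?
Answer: -33101/192 - 8393*I*√22/18 ≈ -172.4 - 2187.0*I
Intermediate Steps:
A(N, z) = √2*√z (A(N, z) = √(2*z) = √2*√z)
s(l) = (l + √2*√l)² (s(l) = (√2*√l + l)² = (l + √2*√l)²)
(-29*1/(6*(-2 + H(6))) + s(-11)/3)² = (-29*1/(6*(-2 + 6)) + (-11 + √2*√(-11))²/3)² = (-29/(4*6) + (-11 + √2*(I*√11))²*(⅓))² = (-29/24 + (-11 + I*√22)²*(⅓))² = (-29*1/24 + (-11 + I*√22)²/3)² = (-29/24 + (-11 + I*√22)²/3)²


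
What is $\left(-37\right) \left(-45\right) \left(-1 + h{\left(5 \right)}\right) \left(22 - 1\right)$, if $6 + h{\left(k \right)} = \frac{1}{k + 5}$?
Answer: $- \frac{482517}{2} \approx -2.4126 \cdot 10^{5}$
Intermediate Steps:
$h{\left(k \right)} = -6 + \frac{1}{5 + k}$ ($h{\left(k \right)} = -6 + \frac{1}{k + 5} = -6 + \frac{1}{5 + k}$)
$\left(-37\right) \left(-45\right) \left(-1 + h{\left(5 \right)}\right) \left(22 - 1\right) = \left(-37\right) \left(-45\right) \left(-1 + \frac{-29 - 30}{5 + 5}\right) \left(22 - 1\right) = 1665 \left(-1 + \frac{-29 - 30}{10}\right) 21 = 1665 \left(-1 + \frac{1}{10} \left(-59\right)\right) 21 = 1665 \left(-1 - \frac{59}{10}\right) 21 = 1665 \left(\left(- \frac{69}{10}\right) 21\right) = 1665 \left(- \frac{1449}{10}\right) = - \frac{482517}{2}$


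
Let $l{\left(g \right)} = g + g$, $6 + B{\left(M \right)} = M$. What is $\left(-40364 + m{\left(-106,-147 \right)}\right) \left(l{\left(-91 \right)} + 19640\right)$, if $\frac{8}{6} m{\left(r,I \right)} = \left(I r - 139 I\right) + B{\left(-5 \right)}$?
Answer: $-259978338$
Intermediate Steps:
$B{\left(M \right)} = -6 + M$
$l{\left(g \right)} = 2 g$
$m{\left(r,I \right)} = - \frac{33}{4} - \frac{417 I}{4} + \frac{3 I r}{4}$ ($m{\left(r,I \right)} = \frac{3 \left(\left(I r - 139 I\right) - 11\right)}{4} = \frac{3 \left(\left(- 139 I + I r\right) - 11\right)}{4} = \frac{3 \left(-11 - 139 I + I r\right)}{4} = - \frac{33}{4} - \frac{417 I}{4} + \frac{3 I r}{4}$)
$\left(-40364 + m{\left(-106,-147 \right)}\right) \left(l{\left(-91 \right)} + 19640\right) = \left(-40364 - \left(- \frac{30633}{2} - \frac{23373}{2}\right)\right) \left(2 \left(-91\right) + 19640\right) = \left(-40364 + \left(- \frac{33}{4} + \frac{61299}{4} + \frac{23373}{2}\right)\right) \left(-182 + 19640\right) = \left(-40364 + 27003\right) 19458 = \left(-13361\right) 19458 = -259978338$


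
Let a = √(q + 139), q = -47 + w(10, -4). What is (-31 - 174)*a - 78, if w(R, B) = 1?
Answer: -78 - 205*√93 ≈ -2054.9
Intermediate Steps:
q = -46 (q = -47 + 1 = -46)
a = √93 (a = √(-46 + 139) = √93 ≈ 9.6436)
(-31 - 174)*a - 78 = (-31 - 174)*√93 - 78 = -205*√93 - 78 = -78 - 205*√93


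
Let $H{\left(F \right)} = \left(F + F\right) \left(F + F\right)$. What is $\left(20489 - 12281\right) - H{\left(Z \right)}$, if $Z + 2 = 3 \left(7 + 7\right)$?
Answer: $1808$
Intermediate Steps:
$Z = 40$ ($Z = -2 + 3 \left(7 + 7\right) = -2 + 3 \cdot 14 = -2 + 42 = 40$)
$H{\left(F \right)} = 4 F^{2}$ ($H{\left(F \right)} = 2 F 2 F = 4 F^{2}$)
$\left(20489 - 12281\right) - H{\left(Z \right)} = \left(20489 - 12281\right) - 4 \cdot 40^{2} = \left(20489 - 12281\right) - 4 \cdot 1600 = 8208 - 6400 = 1808$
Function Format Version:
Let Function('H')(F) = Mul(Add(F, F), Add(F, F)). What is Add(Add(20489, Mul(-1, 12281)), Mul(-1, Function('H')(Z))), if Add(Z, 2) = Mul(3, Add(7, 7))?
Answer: 1808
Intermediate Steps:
Z = 40 (Z = Add(-2, Mul(3, Add(7, 7))) = Add(-2, Mul(3, 14)) = Add(-2, 42) = 40)
Function('H')(F) = Mul(4, Pow(F, 2)) (Function('H')(F) = Mul(Mul(2, F), Mul(2, F)) = Mul(4, Pow(F, 2)))
Add(Add(20489, Mul(-1, 12281)), Mul(-1, Function('H')(Z))) = Add(Add(20489, Mul(-1, 12281)), Mul(-1, Mul(4, Pow(40, 2)))) = Add(Add(20489, -12281), Mul(-1, Mul(4, 1600))) = Add(8208, Mul(-1, 6400)) = Add(8208, -6400) = 1808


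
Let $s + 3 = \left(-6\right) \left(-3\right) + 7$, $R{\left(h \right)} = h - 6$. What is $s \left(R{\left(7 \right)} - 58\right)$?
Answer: $-1254$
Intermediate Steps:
$R{\left(h \right)} = -6 + h$
$s = 22$ ($s = -3 + \left(\left(-6\right) \left(-3\right) + 7\right) = -3 + \left(18 + 7\right) = -3 + 25 = 22$)
$s \left(R{\left(7 \right)} - 58\right) = 22 \left(\left(-6 + 7\right) - 58\right) = 22 \left(1 - 58\right) = 22 \left(-57\right) = -1254$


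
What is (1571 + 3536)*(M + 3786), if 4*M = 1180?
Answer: 20841667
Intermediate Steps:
M = 295 (M = (¼)*1180 = 295)
(1571 + 3536)*(M + 3786) = (1571 + 3536)*(295 + 3786) = 5107*4081 = 20841667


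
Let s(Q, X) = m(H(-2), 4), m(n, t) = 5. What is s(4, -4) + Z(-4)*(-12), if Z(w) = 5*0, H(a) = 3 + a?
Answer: 5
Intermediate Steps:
s(Q, X) = 5
Z(w) = 0
s(4, -4) + Z(-4)*(-12) = 5 + 0*(-12) = 5 + 0 = 5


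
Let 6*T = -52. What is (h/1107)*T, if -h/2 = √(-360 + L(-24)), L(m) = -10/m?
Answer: 26*I*√12945/9963 ≈ 0.29692*I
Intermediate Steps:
T = -26/3 (T = (⅙)*(-52) = -26/3 ≈ -8.6667)
h = -I*√12945/3 (h = -2*√(-360 - 10/(-24)) = -2*√(-360 - 10*(-1/24)) = -2*√(-360 + 5/12) = -I*√12945/3 ≈ -37.925*I)
(h/1107)*T = (-I*√12945/3/1107)*(-26/3) = (-I*√12945/3*(1/1107))*(-26/3) = -I*√12945/3321*(-26/3) = 26*I*√12945/9963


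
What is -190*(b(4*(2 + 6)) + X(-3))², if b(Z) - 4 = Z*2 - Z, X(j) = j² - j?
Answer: -437760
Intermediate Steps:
b(Z) = 4 + Z (b(Z) = 4 + (Z*2 - Z) = 4 + (2*Z - Z) = 4 + Z)
-190*(b(4*(2 + 6)) + X(-3))² = -190*((4 + 4*(2 + 6)) - 3*(-1 - 3))² = -190*((4 + 4*8) - 3*(-4))² = -190*((4 + 32) + 12)² = -190*(36 + 12)² = -190*48² = -190*2304 = -437760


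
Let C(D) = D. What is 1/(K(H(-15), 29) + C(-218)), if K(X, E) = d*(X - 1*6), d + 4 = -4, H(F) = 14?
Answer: -1/282 ≈ -0.0035461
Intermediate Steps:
d = -8 (d = -4 - 4 = -8)
K(X, E) = 48 - 8*X (K(X, E) = -8*(X - 1*6) = -8*(X - 6) = -8*(-6 + X) = 48 - 8*X)
1/(K(H(-15), 29) + C(-218)) = 1/((48 - 8*14) - 218) = 1/((48 - 112) - 218) = 1/(-64 - 218) = 1/(-282) = -1/282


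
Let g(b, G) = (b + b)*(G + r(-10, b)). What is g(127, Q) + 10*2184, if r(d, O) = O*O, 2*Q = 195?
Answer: 4143371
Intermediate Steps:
Q = 195/2 (Q = (½)*195 = 195/2 ≈ 97.500)
r(d, O) = O²
g(b, G) = 2*b*(G + b²) (g(b, G) = (b + b)*(G + b²) = (2*b)*(G + b²) = 2*b*(G + b²))
g(127, Q) + 10*2184 = 2*127*(195/2 + 127²) + 10*2184 = 2*127*(195/2 + 16129) + 21840 = 2*127*(32453/2) + 21840 = 4121531 + 21840 = 4143371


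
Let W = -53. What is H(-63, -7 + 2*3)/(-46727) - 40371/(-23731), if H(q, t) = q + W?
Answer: 1889168513/1108878437 ≈ 1.7037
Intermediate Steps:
H(q, t) = -53 + q (H(q, t) = q - 53 = -53 + q)
H(-63, -7 + 2*3)/(-46727) - 40371/(-23731) = (-53 - 63)/(-46727) - 40371/(-23731) = -116*(-1/46727) - 40371*(-1/23731) = 116/46727 + 40371/23731 = 1889168513/1108878437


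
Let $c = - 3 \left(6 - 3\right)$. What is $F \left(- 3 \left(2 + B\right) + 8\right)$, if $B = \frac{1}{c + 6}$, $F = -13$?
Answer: $-39$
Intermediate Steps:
$c = -9$ ($c = \left(-3\right) 3 = -9$)
$B = - \frac{1}{3}$ ($B = \frac{1}{-9 + 6} = \frac{1}{-3} = - \frac{1}{3} \approx -0.33333$)
$F \left(- 3 \left(2 + B\right) + 8\right) = - 13 \left(- 3 \left(2 - \frac{1}{3}\right) + 8\right) = - 13 \left(\left(-3\right) \frac{5}{3} + 8\right) = - 13 \left(-5 + 8\right) = \left(-13\right) 3 = -39$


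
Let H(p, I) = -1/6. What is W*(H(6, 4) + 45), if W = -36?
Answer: -1614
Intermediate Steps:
H(p, I) = -⅙ (H(p, I) = -1*⅙ = -⅙)
W*(H(6, 4) + 45) = -36*(-⅙ + 45) = -36*269/6 = -1614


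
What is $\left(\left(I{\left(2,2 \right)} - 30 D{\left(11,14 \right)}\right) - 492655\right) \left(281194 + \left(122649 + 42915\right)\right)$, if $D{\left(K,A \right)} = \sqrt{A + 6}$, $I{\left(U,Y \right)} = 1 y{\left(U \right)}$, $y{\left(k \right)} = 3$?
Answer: $-220096222216 - 26805480 \sqrt{5} \approx -2.2016 \cdot 10^{11}$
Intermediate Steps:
$I{\left(U,Y \right)} = 3$ ($I{\left(U,Y \right)} = 1 \cdot 3 = 3$)
$D{\left(K,A \right)} = \sqrt{6 + A}$
$\left(\left(I{\left(2,2 \right)} - 30 D{\left(11,14 \right)}\right) - 492655\right) \left(281194 + \left(122649 + 42915\right)\right) = \left(\left(3 - 30 \sqrt{6 + 14}\right) - 492655\right) \left(281194 + \left(122649 + 42915\right)\right) = \left(\left(3 - 30 \sqrt{20}\right) - 492655\right) \left(281194 + 165564\right) = \left(\left(3 - 30 \cdot 2 \sqrt{5}\right) - 492655\right) 446758 = \left(\left(3 - 60 \sqrt{5}\right) - 492655\right) 446758 = \left(-492652 - 60 \sqrt{5}\right) 446758 = -220096222216 - 26805480 \sqrt{5}$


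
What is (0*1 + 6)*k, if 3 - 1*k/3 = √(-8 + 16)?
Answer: 54 - 36*√2 ≈ 3.0883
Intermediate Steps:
k = 9 - 6*√2 (k = 9 - 3*√(-8 + 16) = 9 - 6*√2 ≈ 0.51472)
(0*1 + 6)*k = (0*1 + 6)*(9 - 6*√2) = (0 + 6)*(9 - 6*√2) = 6*(9 - 6*√2) = 54 - 36*√2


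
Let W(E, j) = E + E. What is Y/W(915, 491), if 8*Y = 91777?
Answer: 91777/14640 ≈ 6.2689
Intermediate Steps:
Y = 91777/8 (Y = (⅛)*91777 = 91777/8 ≈ 11472.)
W(E, j) = 2*E
Y/W(915, 491) = 91777/(8*((2*915))) = (91777/8)/1830 = (91777/8)*(1/1830) = 91777/14640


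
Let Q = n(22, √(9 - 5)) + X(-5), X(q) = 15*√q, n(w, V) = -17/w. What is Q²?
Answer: (-17 + 330*I*√5)²/484 ≈ -1124.4 - 51.836*I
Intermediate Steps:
Q = -17/22 + 15*I*√5 (Q = -17/22 + 15*√(-5) = -17*1/22 + 15*(I*√5) = -17/22 + 15*I*√5 ≈ -0.77273 + 33.541*I)
Q² = (-17/22 + 15*I*√5)²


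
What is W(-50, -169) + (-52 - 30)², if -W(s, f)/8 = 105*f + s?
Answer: 149084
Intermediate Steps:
W(s, f) = -840*f - 8*s (W(s, f) = -8*(105*f + s) = -8*(s + 105*f) = -840*f - 8*s)
W(-50, -169) + (-52 - 30)² = (-840*(-169) - 8*(-50)) + (-52 - 30)² = (141960 + 400) + (-82)² = 142360 + 6724 = 149084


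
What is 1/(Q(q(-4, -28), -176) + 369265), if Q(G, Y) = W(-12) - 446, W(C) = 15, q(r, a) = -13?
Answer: 1/368834 ≈ 2.7112e-6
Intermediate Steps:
Q(G, Y) = -431 (Q(G, Y) = 15 - 446 = -431)
1/(Q(q(-4, -28), -176) + 369265) = 1/(-431 + 369265) = 1/368834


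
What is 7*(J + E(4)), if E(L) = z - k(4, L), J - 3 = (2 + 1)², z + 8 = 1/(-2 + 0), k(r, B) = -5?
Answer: 119/2 ≈ 59.500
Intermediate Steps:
z = -17/2 (z = -8 + 1/(-2 + 0) = -8 + 1/(-2) = -8 - ½ = -17/2 ≈ -8.5000)
J = 12 (J = 3 + (2 + 1)² = 3 + 3² = 3 + 9 = 12)
E(L) = -7/2 (E(L) = -17/2 - 1*(-5) = -17/2 + 5 = -7/2)
7*(J + E(4)) = 7*(12 - 7/2) = 7*(17/2) = 119/2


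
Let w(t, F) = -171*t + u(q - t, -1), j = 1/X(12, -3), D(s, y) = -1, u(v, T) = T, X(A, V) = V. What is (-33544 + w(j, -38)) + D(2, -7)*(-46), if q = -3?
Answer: -33442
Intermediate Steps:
j = -⅓ (j = 1/(-3) = -⅓ ≈ -0.33333)
w(t, F) = -1 - 171*t (w(t, F) = -171*t - 1 = -1 - 171*t)
(-33544 + w(j, -38)) + D(2, -7)*(-46) = (-33544 + (-1 - 171*(-⅓))) - 1*(-46) = (-33544 + (-1 + 57)) + 46 = (-33544 + 56) + 46 = -33488 + 46 = -33442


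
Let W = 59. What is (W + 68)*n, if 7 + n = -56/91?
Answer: -12573/13 ≈ -967.15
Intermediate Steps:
n = -99/13 (n = -7 - 56/91 = -7 - 56*1/91 = -7 - 8/13 = -99/13 ≈ -7.6154)
(W + 68)*n = (59 + 68)*(-99/13) = 127*(-99/13) = -12573/13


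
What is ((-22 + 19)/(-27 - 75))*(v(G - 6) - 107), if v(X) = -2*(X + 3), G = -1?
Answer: -99/34 ≈ -2.9118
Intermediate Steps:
v(X) = -6 - 2*X (v(X) = -2*(3 + X) = -6 - 2*X)
((-22 + 19)/(-27 - 75))*(v(G - 6) - 107) = ((-22 + 19)/(-27 - 75))*((-6 - 2*(-1 - 6)) - 107) = (-3/(-102))*((-6 - 2*(-7)) - 107) = (-3*(-1/102))*((-6 + 14) - 107) = (8 - 107)/34 = (1/34)*(-99) = -99/34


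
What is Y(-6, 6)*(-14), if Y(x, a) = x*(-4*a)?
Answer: -2016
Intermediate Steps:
Y(x, a) = -4*a*x
Y(-6, 6)*(-14) = -4*6*(-6)*(-14) = 144*(-14) = -2016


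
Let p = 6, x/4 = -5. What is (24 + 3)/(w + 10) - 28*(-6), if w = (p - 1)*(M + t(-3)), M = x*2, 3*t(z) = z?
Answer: 10911/65 ≈ 167.86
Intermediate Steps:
x = -20 (x = 4*(-5) = -20)
t(z) = z/3
M = -40 (M = -20*2 = -40)
w = -205 (w = (6 - 1)*(-40 + (⅓)*(-3)) = 5*(-40 - 1) = 5*(-41) = -205)
(24 + 3)/(w + 10) - 28*(-6) = (24 + 3)/(-205 + 10) - 28*(-6) = 27/(-195) + 168 = 27*(-1/195) + 168 = -9/65 + 168 = 10911/65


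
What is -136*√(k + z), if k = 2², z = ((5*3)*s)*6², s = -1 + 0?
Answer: -272*I*√134 ≈ -3148.6*I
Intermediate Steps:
s = -1
z = -540 (z = ((5*3)*(-1))*6² = (15*(-1))*36 = -15*36 = -540)
k = 4
-136*√(k + z) = -136*√(4 - 540) = -272*I*√134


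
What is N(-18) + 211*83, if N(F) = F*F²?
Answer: 11681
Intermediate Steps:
N(F) = F³
N(-18) + 211*83 = (-18)³ + 211*83 = -5832 + 17513 = 11681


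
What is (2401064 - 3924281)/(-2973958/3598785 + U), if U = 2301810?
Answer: -5481730491345/8283716326892 ≈ -0.66175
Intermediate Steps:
(2401064 - 3924281)/(-2973958/3598785 + U) = (2401064 - 3924281)/(-2973958/3598785 + 2301810) = -1523217/(-2973958*1/3598785 + 2301810) = -1523217/(-2973958/3598785 + 2301810) = -1523217/8283716326892/3598785 = -1523217*3598785/8283716326892 = -5481730491345/8283716326892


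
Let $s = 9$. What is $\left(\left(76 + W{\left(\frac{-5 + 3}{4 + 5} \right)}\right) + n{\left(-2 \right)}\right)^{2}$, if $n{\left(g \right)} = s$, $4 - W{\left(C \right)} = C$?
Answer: $\frac{644809}{81} \approx 7960.6$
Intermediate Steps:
$W{\left(C \right)} = 4 - C$
$n{\left(g \right)} = 9$
$\left(\left(76 + W{\left(\frac{-5 + 3}{4 + 5} \right)}\right) + n{\left(-2 \right)}\right)^{2} = \left(\left(76 + \left(4 - \frac{-5 + 3}{4 + 5}\right)\right) + 9\right)^{2} = \left(\left(76 + \left(4 - - \frac{2}{9}\right)\right) + 9\right)^{2} = \left(\left(76 + \left(4 + \frac{2}{9}\right)\right) + 9\right)^{2} = \left(\left(76 + \frac{38}{9}\right) + 9\right)^{2} = \left(\frac{722}{9} + 9\right)^{2} = \left(\frac{803}{9}\right)^{2} = \frac{644809}{81}$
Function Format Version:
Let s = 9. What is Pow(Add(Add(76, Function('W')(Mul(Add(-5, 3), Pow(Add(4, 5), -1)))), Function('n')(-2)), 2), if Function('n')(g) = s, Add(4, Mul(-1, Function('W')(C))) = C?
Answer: Rational(644809, 81) ≈ 7960.6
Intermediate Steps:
Function('W')(C) = Add(4, Mul(-1, C))
Function('n')(g) = 9
Pow(Add(Add(76, Function('W')(Mul(Add(-5, 3), Pow(Add(4, 5), -1)))), Function('n')(-2)), 2) = Pow(Add(Add(76, Add(4, Mul(-1, Mul(Add(-5, 3), Pow(Add(4, 5), -1))))), 9), 2) = Pow(Add(Add(76, Add(4, Mul(-1, Mul(-2, Pow(9, -1))))), 9), 2) = Pow(Add(Add(76, Add(4, Mul(-1, Mul(-2, Rational(1, 9))))), 9), 2) = Pow(Add(Add(76, Add(4, Mul(-1, Rational(-2, 9)))), 9), 2) = Pow(Add(Add(76, Add(4, Rational(2, 9))), 9), 2) = Pow(Add(Add(76, Rational(38, 9)), 9), 2) = Pow(Add(Rational(722, 9), 9), 2) = Pow(Rational(803, 9), 2) = Rational(644809, 81)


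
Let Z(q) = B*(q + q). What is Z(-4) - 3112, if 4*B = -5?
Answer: -3102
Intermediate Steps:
B = -5/4 (B = (¼)*(-5) = -5/4 ≈ -1.2500)
Z(q) = -5*q/2 (Z(q) = -5*(q + q)/4 = -5*q/2)
Z(-4) - 3112 = -5/2*(-4) - 3112 = 10 - 3112 = -3102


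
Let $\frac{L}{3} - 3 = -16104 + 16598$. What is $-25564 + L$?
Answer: $-24073$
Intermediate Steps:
$L = 1491$ ($L = 9 + 3 \left(-16104 + 16598\right) = 9 + 3 \cdot 494 = 9 + 1482 = 1491$)
$-25564 + L = -25564 + 1491 = -24073$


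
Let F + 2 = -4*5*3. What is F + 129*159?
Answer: 20449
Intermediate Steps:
F = -62 (F = -2 - 4*5*3 = -2 - 20*3 = -2 - 60 = -62)
F + 129*159 = -62 + 129*159 = -62 + 20511 = 20449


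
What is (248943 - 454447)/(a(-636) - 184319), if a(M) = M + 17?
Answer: 7904/7113 ≈ 1.1112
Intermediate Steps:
a(M) = 17 + M
(248943 - 454447)/(a(-636) - 184319) = (248943 - 454447)/((17 - 636) - 184319) = -205504/(-619 - 184319) = -205504/(-184938) = -205504*(-1/184938) = 7904/7113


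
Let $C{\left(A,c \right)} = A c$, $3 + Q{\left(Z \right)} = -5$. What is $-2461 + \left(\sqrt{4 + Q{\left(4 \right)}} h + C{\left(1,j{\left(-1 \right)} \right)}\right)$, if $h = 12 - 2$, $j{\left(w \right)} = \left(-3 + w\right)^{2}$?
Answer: $-2445 + 20 i \approx -2445.0 + 20.0 i$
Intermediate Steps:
$Q{\left(Z \right)} = -8$ ($Q{\left(Z \right)} = -3 - 5 = -8$)
$h = 10$
$-2461 + \left(\sqrt{4 + Q{\left(4 \right)}} h + C{\left(1,j{\left(-1 \right)} \right)}\right) = -2461 + \left(\sqrt{4 - 8} \cdot 10 + 1 \left(-3 - 1\right)^{2}\right) = -2461 + \left(\sqrt{-4} \cdot 10 + 1 \left(-4\right)^{2}\right) = -2461 + \left(2 i 10 + 1 \cdot 16\right) = -2461 + \left(20 i + 16\right) = -2461 + \left(16 + 20 i\right) = -2445 + 20 i$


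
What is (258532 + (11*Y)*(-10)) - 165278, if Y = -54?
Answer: 99194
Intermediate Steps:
(258532 + (11*Y)*(-10)) - 165278 = (258532 + (11*(-54))*(-10)) - 165278 = (258532 - 594*(-10)) - 165278 = (258532 + 5940) - 165278 = 264472 - 165278 = 99194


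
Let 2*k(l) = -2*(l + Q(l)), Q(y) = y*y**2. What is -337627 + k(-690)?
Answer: 328172063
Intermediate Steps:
Q(y) = y**3
k(l) = -l - l**3 (k(l) = (-2*(l + l**3))/2 = (-2*l - 2*l**3)/2 = -l - l**3)
-337627 + k(-690) = -337627 + (-1*(-690) - 1*(-690)**3) = -337627 + (690 - 1*(-328509000)) = -337627 + (690 + 328509000) = -337627 + 328509690 = 328172063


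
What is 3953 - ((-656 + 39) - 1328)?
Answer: 5898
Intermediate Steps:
3953 - ((-656 + 39) - 1328) = 3953 - (-617 - 1328) = 3953 - 1*(-1945) = 3953 + 1945 = 5898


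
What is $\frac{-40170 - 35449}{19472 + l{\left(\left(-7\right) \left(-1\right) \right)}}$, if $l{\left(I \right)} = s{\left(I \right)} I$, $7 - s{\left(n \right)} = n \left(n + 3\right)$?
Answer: $- \frac{75619}{19031} \approx -3.9735$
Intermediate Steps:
$s{\left(n \right)} = 7 - n \left(3 + n\right)$ ($s{\left(n \right)} = 7 - n \left(n + 3\right) = 7 - n \left(3 + n\right)$)
$l{\left(I \right)} = I \left(7 - I^{2} - 3 I\right)$ ($l{\left(I \right)} = \left(7 - I^{2} - 3 I\right) I = I \left(7 - I^{2} - 3 I\right)$)
$\frac{-40170 - 35449}{19472 + l{\left(\left(-7\right) \left(-1\right) \right)}} = \frac{-40170 - 35449}{19472 + \left(-7\right) \left(-1\right) \left(7 - \left(\left(-7\right) \left(-1\right)\right)^{2} - 3 \left(\left(-7\right) \left(-1\right)\right)\right)} = - \frac{75619}{19472 + 7 \left(7 - 7^{2} - 21\right)} = - \frac{75619}{19472 + 7 \left(7 - 49 - 21\right)} = - \frac{75619}{19472 + 7 \left(-63\right)} = - \frac{75619}{19472 - 441} = - \frac{75619}{19031}$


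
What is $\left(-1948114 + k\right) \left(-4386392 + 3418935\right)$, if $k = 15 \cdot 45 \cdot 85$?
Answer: $1829208680723$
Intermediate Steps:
$k = 57375$ ($k = 675 \cdot 85 = 57375$)
$\left(-1948114 + k\right) \left(-4386392 + 3418935\right) = \left(-1948114 + 57375\right) \left(-4386392 + 3418935\right) = \left(-1890739\right) \left(-967457\right) = 1829208680723$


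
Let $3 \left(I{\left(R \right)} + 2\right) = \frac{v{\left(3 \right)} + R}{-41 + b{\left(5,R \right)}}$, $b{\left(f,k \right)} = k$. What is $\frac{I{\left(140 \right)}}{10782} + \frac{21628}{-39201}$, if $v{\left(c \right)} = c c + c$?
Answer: $- \frac{11545946059}{20921926509} \approx -0.55186$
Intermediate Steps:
$v{\left(c \right)} = c + c^{2}$ ($v{\left(c \right)} = c^{2} + c = c + c^{2}$)
$I{\left(R \right)} = -2 + \frac{12 + R}{3 \left(-41 + R\right)}$ ($I{\left(R \right)} = -2 + \frac{\left(3 \left(1 + 3\right) + R\right) \frac{1}{-41 + R}}{3} = -2 + \frac{\left(3 \cdot 4 + R\right) \frac{1}{-41 + R}}{3} = -2 + \frac{\left(12 + R\right) \frac{1}{-41 + R}}{3} = -2 + \frac{\frac{1}{-41 + R} \left(12 + R\right)}{3} = -2 + \frac{12 + R}{3 \left(-41 + R\right)}$)
$\frac{I{\left(140 \right)}}{10782} + \frac{21628}{-39201} = \frac{\frac{1}{3} \frac{1}{-41 + 140} \left(258 - 700\right)}{10782} + \frac{21628}{-39201} = \frac{258 - 700}{3 \cdot 99} \cdot \frac{1}{10782} + 21628 \left(- \frac{1}{39201}\right) = \frac{1}{3} \cdot \frac{1}{99} \left(-442\right) \frac{1}{10782} - \frac{21628}{39201} = \left(- \frac{442}{297}\right) \frac{1}{10782} - \frac{21628}{39201} = - \frac{221}{1601127} - \frac{21628}{39201} = - \frac{11545946059}{20921926509}$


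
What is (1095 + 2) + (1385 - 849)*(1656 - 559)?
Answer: 589089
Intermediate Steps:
(1095 + 2) + (1385 - 849)*(1656 - 559) = 1097 + 536*1097 = 1097 + 587992 = 589089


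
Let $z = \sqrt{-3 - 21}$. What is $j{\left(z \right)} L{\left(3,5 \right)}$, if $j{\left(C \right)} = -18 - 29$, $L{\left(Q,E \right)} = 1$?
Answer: $-47$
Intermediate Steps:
$z = 2 i \sqrt{6}$ ($z = \sqrt{-24} = 2 i \sqrt{6} \approx 4.899 i$)
$j{\left(C \right)} = -47$
$j{\left(z \right)} L{\left(3,5 \right)} = \left(-47\right) 1 = -47$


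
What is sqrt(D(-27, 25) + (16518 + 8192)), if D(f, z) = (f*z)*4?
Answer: sqrt(22010) ≈ 148.36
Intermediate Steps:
D(f, z) = 4*f*z
sqrt(D(-27, 25) + (16518 + 8192)) = sqrt(4*(-27)*25 + (16518 + 8192)) = sqrt(-2700 + 24710) = sqrt(22010)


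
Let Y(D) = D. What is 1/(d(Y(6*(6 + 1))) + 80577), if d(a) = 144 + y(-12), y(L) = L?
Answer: 1/80709 ≈ 1.2390e-5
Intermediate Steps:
d(a) = 132 (d(a) = 144 - 12 = 132)
1/(d(Y(6*(6 + 1))) + 80577) = 1/(132 + 80577) = 1/80709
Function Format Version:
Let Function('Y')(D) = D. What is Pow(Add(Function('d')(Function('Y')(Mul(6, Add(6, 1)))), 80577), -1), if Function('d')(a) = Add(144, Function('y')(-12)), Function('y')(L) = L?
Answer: Rational(1, 80709) ≈ 1.2390e-5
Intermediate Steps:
Function('d')(a) = 132 (Function('d')(a) = Add(144, -12) = 132)
Pow(Add(Function('d')(Function('Y')(Mul(6, Add(6, 1)))), 80577), -1) = Pow(Add(132, 80577), -1) = Pow(80709, -1) = Rational(1, 80709)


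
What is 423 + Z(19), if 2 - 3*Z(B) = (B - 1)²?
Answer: 947/3 ≈ 315.67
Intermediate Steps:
Z(B) = ⅔ - (-1 + B)²/3 (Z(B) = ⅔ - (B - 1)²/3 = ⅔ - (-1 + B)²/3)
423 + Z(19) = 423 + (⅔ - (-1 + 19)²/3) = 423 + (⅔ - ⅓*18²) = 423 + (⅔ - ⅓*324) = 423 + (⅔ - 108) = 423 - 322/3 = 947/3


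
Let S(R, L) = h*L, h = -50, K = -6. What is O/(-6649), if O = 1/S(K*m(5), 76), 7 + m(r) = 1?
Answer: 1/25266200 ≈ 3.9579e-8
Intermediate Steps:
m(r) = -6 (m(r) = -7 + 1 = -6)
S(R, L) = -50*L
O = -1/3800 (O = 1/(-50*76) = 1/(-3800) = -1/3800 ≈ -0.00026316)
O/(-6649) = -1/3800/(-6649) = -1/3800*(-1/6649) = 1/25266200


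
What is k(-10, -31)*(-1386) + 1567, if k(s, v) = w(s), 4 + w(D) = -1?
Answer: 8497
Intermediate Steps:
w(D) = -5 (w(D) = -4 - 1 = -5)
k(s, v) = -5
k(-10, -31)*(-1386) + 1567 = -5*(-1386) + 1567 = 6930 + 1567 = 8497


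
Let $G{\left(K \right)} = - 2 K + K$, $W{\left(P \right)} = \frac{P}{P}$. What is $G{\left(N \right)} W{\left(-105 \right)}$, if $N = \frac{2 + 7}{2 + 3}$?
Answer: $- \frac{9}{5} \approx -1.8$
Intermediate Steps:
$W{\left(P \right)} = 1$
$N = \frac{9}{5} \approx 1.8$
$G{\left(K \right)} = - K$
$G{\left(N \right)} W{\left(-105 \right)} = \left(-1\right) \frac{9}{5} \cdot 1 = \left(- \frac{9}{5}\right) 1 = - \frac{9}{5}$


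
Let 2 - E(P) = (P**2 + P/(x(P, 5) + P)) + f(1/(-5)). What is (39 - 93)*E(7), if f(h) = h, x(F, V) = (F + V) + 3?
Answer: 139941/55 ≈ 2544.4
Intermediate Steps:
x(F, V) = 3 + F + V
E(P) = 11/5 - P**2 - P/(8 + 2*P) (E(P) = 2 - ((P**2 + P/((3 + P + 5) + P)) + 1/(-5)) = 2 - ((P**2 + P/((8 + P) + P)) - 1/5) = 2 - ((P**2 + P/(8 + 2*P)) - 1/5) = 2 - (-1/5 + P**2 + P/(8 + 2*P)) = 2 + (1/5 - P**2 - P/(8 + 2*P)) = 11/5 - P**2 - P/(8 + 2*P))
(39 - 93)*E(7) = (39 - 93)*((88 - 40*7**2 - 10*7**3 + 17*7)/(10*(4 + 7))) = -27*(88 - 40*49 - 10*343 + 119)/(5*11) = -27*(88 - 1960 - 3430 + 119)/(5*11) = -27*(-5183)/(5*11) = -54*(-5183/110) = 139941/55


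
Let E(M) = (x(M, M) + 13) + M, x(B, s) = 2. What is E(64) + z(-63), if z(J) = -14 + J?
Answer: 2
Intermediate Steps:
E(M) = 15 + M (E(M) = (2 + 13) + M = 15 + M)
E(64) + z(-63) = (15 + 64) + (-14 - 63) = 79 - 77 = 2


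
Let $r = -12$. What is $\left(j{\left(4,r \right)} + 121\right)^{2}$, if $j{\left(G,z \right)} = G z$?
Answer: $5329$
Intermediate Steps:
$\left(j{\left(4,r \right)} + 121\right)^{2} = \left(4 \left(-12\right) + 121\right)^{2} = \left(-48 + 121\right)^{2} = 73^{2} = 5329$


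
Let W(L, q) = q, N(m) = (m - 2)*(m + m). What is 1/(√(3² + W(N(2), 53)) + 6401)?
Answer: 6401/40972739 - √62/40972739 ≈ 0.00015603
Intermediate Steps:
N(m) = 2*m*(-2 + m) (N(m) = (-2 + m)*(2*m) = 2*m*(-2 + m))
1/(√(3² + W(N(2), 53)) + 6401) = 1/(√(3² + 53) + 6401) = 1/(√(9 + 53) + 6401) = 1/(√62 + 6401) = 1/(6401 + √62)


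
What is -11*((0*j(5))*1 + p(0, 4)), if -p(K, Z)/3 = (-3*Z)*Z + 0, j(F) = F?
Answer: -1584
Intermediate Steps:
p(K, Z) = 9*Z² (p(K, Z) = -3*((-3*Z)*Z + 0) = -3*(-3*Z² + 0) = -(-9)*Z² = 9*Z²)
-11*((0*j(5))*1 + p(0, 4)) = -11*((0*5)*1 + 9*4²) = -11*(0*1 + 9*16) = -11*(0 + 144) = -11*144 = -1584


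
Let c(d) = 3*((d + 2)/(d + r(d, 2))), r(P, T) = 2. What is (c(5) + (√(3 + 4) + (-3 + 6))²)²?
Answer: 613 + 228*√7 ≈ 1216.2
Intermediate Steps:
c(d) = 3 (c(d) = 3*((d + 2)/(d + 2)) = 3*((2 + d)/(2 + d)) = 3*1 = 3)
(c(5) + (√(3 + 4) + (-3 + 6))²)² = (3 + (√(3 + 4) + (-3 + 6))²)² = (3 + (√7 + 3)²)² = (3 + (3 + √7)²)²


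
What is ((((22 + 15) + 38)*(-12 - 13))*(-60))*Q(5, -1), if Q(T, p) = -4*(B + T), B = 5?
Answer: -4500000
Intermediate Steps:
Q(T, p) = -20 - 4*T (Q(T, p) = -4*(5 + T) = -20 - 4*T)
((((22 + 15) + 38)*(-12 - 13))*(-60))*Q(5, -1) = ((((22 + 15) + 38)*(-12 - 13))*(-60))*(-20 - 4*5) = (((37 + 38)*(-25))*(-60))*(-20 - 20) = ((75*(-25))*(-60))*(-40) = -1875*(-60)*(-40) = 112500*(-40) = -4500000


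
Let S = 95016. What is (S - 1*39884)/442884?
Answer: 13783/110721 ≈ 0.12448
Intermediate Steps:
(S - 1*39884)/442884 = (95016 - 1*39884)/442884 = (95016 - 39884)*(1/442884) = 55132*(1/442884) = 13783/110721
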